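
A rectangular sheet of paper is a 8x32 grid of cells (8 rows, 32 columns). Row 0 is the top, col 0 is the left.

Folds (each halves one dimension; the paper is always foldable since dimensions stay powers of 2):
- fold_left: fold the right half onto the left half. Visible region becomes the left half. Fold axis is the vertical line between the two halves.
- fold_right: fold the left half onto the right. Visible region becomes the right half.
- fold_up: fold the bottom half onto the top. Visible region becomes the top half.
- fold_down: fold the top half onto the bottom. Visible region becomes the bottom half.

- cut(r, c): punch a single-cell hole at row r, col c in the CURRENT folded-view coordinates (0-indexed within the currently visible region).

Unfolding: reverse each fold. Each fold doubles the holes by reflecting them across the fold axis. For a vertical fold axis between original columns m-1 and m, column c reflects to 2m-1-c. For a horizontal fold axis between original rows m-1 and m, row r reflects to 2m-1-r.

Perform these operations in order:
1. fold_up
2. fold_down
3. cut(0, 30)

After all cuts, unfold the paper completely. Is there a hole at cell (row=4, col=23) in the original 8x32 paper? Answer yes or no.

Answer: no

Derivation:
Op 1 fold_up: fold axis h@4; visible region now rows[0,4) x cols[0,32) = 4x32
Op 2 fold_down: fold axis h@2; visible region now rows[2,4) x cols[0,32) = 2x32
Op 3 cut(0, 30): punch at orig (2,30); cuts so far [(2, 30)]; region rows[2,4) x cols[0,32) = 2x32
Unfold 1 (reflect across h@2): 2 holes -> [(1, 30), (2, 30)]
Unfold 2 (reflect across h@4): 4 holes -> [(1, 30), (2, 30), (5, 30), (6, 30)]
Holes: [(1, 30), (2, 30), (5, 30), (6, 30)]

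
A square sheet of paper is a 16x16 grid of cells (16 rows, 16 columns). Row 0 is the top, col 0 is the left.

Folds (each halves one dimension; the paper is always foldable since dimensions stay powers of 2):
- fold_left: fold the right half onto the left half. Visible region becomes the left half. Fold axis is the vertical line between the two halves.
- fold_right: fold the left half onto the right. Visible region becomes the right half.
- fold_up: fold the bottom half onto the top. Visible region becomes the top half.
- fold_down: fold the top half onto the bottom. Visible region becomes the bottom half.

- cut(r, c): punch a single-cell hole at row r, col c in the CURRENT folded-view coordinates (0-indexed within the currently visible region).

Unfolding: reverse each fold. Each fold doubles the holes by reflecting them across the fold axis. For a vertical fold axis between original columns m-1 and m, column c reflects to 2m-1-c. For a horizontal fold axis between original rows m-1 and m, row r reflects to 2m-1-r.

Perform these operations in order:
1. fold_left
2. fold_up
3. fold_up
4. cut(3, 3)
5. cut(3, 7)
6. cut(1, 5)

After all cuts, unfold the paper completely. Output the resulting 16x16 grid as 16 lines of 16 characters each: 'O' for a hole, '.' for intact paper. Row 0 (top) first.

Answer: ................
.....O....O.....
................
...O...OO...O...
...O...OO...O...
................
.....O....O.....
................
................
.....O....O.....
................
...O...OO...O...
...O...OO...O...
................
.....O....O.....
................

Derivation:
Op 1 fold_left: fold axis v@8; visible region now rows[0,16) x cols[0,8) = 16x8
Op 2 fold_up: fold axis h@8; visible region now rows[0,8) x cols[0,8) = 8x8
Op 3 fold_up: fold axis h@4; visible region now rows[0,4) x cols[0,8) = 4x8
Op 4 cut(3, 3): punch at orig (3,3); cuts so far [(3, 3)]; region rows[0,4) x cols[0,8) = 4x8
Op 5 cut(3, 7): punch at orig (3,7); cuts so far [(3, 3), (3, 7)]; region rows[0,4) x cols[0,8) = 4x8
Op 6 cut(1, 5): punch at orig (1,5); cuts so far [(1, 5), (3, 3), (3, 7)]; region rows[0,4) x cols[0,8) = 4x8
Unfold 1 (reflect across h@4): 6 holes -> [(1, 5), (3, 3), (3, 7), (4, 3), (4, 7), (6, 5)]
Unfold 2 (reflect across h@8): 12 holes -> [(1, 5), (3, 3), (3, 7), (4, 3), (4, 7), (6, 5), (9, 5), (11, 3), (11, 7), (12, 3), (12, 7), (14, 5)]
Unfold 3 (reflect across v@8): 24 holes -> [(1, 5), (1, 10), (3, 3), (3, 7), (3, 8), (3, 12), (4, 3), (4, 7), (4, 8), (4, 12), (6, 5), (6, 10), (9, 5), (9, 10), (11, 3), (11, 7), (11, 8), (11, 12), (12, 3), (12, 7), (12, 8), (12, 12), (14, 5), (14, 10)]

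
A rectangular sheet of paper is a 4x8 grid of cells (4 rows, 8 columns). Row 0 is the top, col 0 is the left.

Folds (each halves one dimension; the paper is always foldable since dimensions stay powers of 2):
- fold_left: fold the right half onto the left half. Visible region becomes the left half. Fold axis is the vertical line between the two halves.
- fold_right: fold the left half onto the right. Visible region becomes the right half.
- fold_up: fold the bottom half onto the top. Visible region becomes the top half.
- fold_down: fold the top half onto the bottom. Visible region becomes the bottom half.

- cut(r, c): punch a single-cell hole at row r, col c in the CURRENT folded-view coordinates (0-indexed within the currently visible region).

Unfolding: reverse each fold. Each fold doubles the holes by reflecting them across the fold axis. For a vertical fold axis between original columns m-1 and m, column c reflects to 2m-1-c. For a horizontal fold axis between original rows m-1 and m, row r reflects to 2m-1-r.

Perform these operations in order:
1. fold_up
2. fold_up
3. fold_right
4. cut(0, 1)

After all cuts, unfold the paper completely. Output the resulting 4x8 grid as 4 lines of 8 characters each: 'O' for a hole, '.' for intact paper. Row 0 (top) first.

Answer: ..O..O..
..O..O..
..O..O..
..O..O..

Derivation:
Op 1 fold_up: fold axis h@2; visible region now rows[0,2) x cols[0,8) = 2x8
Op 2 fold_up: fold axis h@1; visible region now rows[0,1) x cols[0,8) = 1x8
Op 3 fold_right: fold axis v@4; visible region now rows[0,1) x cols[4,8) = 1x4
Op 4 cut(0, 1): punch at orig (0,5); cuts so far [(0, 5)]; region rows[0,1) x cols[4,8) = 1x4
Unfold 1 (reflect across v@4): 2 holes -> [(0, 2), (0, 5)]
Unfold 2 (reflect across h@1): 4 holes -> [(0, 2), (0, 5), (1, 2), (1, 5)]
Unfold 3 (reflect across h@2): 8 holes -> [(0, 2), (0, 5), (1, 2), (1, 5), (2, 2), (2, 5), (3, 2), (3, 5)]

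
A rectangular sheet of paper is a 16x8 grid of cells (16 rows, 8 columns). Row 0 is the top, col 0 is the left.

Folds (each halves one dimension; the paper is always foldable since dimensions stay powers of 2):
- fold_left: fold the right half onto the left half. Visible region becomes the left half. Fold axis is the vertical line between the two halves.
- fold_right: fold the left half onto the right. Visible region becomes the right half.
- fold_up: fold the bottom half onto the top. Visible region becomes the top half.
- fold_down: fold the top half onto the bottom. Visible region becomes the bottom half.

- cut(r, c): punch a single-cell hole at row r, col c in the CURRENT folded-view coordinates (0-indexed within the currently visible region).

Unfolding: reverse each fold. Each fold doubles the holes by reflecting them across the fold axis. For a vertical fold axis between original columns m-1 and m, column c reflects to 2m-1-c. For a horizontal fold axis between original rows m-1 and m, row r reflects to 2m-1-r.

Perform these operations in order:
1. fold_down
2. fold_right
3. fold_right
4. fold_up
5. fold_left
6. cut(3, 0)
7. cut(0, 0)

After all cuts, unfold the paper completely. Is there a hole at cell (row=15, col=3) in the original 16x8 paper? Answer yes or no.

Op 1 fold_down: fold axis h@8; visible region now rows[8,16) x cols[0,8) = 8x8
Op 2 fold_right: fold axis v@4; visible region now rows[8,16) x cols[4,8) = 8x4
Op 3 fold_right: fold axis v@6; visible region now rows[8,16) x cols[6,8) = 8x2
Op 4 fold_up: fold axis h@12; visible region now rows[8,12) x cols[6,8) = 4x2
Op 5 fold_left: fold axis v@7; visible region now rows[8,12) x cols[6,7) = 4x1
Op 6 cut(3, 0): punch at orig (11,6); cuts so far [(11, 6)]; region rows[8,12) x cols[6,7) = 4x1
Op 7 cut(0, 0): punch at orig (8,6); cuts so far [(8, 6), (11, 6)]; region rows[8,12) x cols[6,7) = 4x1
Unfold 1 (reflect across v@7): 4 holes -> [(8, 6), (8, 7), (11, 6), (11, 7)]
Unfold 2 (reflect across h@12): 8 holes -> [(8, 6), (8, 7), (11, 6), (11, 7), (12, 6), (12, 7), (15, 6), (15, 7)]
Unfold 3 (reflect across v@6): 16 holes -> [(8, 4), (8, 5), (8, 6), (8, 7), (11, 4), (11, 5), (11, 6), (11, 7), (12, 4), (12, 5), (12, 6), (12, 7), (15, 4), (15, 5), (15, 6), (15, 7)]
Unfold 4 (reflect across v@4): 32 holes -> [(8, 0), (8, 1), (8, 2), (8, 3), (8, 4), (8, 5), (8, 6), (8, 7), (11, 0), (11, 1), (11, 2), (11, 3), (11, 4), (11, 5), (11, 6), (11, 7), (12, 0), (12, 1), (12, 2), (12, 3), (12, 4), (12, 5), (12, 6), (12, 7), (15, 0), (15, 1), (15, 2), (15, 3), (15, 4), (15, 5), (15, 6), (15, 7)]
Unfold 5 (reflect across h@8): 64 holes -> [(0, 0), (0, 1), (0, 2), (0, 3), (0, 4), (0, 5), (0, 6), (0, 7), (3, 0), (3, 1), (3, 2), (3, 3), (3, 4), (3, 5), (3, 6), (3, 7), (4, 0), (4, 1), (4, 2), (4, 3), (4, 4), (4, 5), (4, 6), (4, 7), (7, 0), (7, 1), (7, 2), (7, 3), (7, 4), (7, 5), (7, 6), (7, 7), (8, 0), (8, 1), (8, 2), (8, 3), (8, 4), (8, 5), (8, 6), (8, 7), (11, 0), (11, 1), (11, 2), (11, 3), (11, 4), (11, 5), (11, 6), (11, 7), (12, 0), (12, 1), (12, 2), (12, 3), (12, 4), (12, 5), (12, 6), (12, 7), (15, 0), (15, 1), (15, 2), (15, 3), (15, 4), (15, 5), (15, 6), (15, 7)]
Holes: [(0, 0), (0, 1), (0, 2), (0, 3), (0, 4), (0, 5), (0, 6), (0, 7), (3, 0), (3, 1), (3, 2), (3, 3), (3, 4), (3, 5), (3, 6), (3, 7), (4, 0), (4, 1), (4, 2), (4, 3), (4, 4), (4, 5), (4, 6), (4, 7), (7, 0), (7, 1), (7, 2), (7, 3), (7, 4), (7, 5), (7, 6), (7, 7), (8, 0), (8, 1), (8, 2), (8, 3), (8, 4), (8, 5), (8, 6), (8, 7), (11, 0), (11, 1), (11, 2), (11, 3), (11, 4), (11, 5), (11, 6), (11, 7), (12, 0), (12, 1), (12, 2), (12, 3), (12, 4), (12, 5), (12, 6), (12, 7), (15, 0), (15, 1), (15, 2), (15, 3), (15, 4), (15, 5), (15, 6), (15, 7)]

Answer: yes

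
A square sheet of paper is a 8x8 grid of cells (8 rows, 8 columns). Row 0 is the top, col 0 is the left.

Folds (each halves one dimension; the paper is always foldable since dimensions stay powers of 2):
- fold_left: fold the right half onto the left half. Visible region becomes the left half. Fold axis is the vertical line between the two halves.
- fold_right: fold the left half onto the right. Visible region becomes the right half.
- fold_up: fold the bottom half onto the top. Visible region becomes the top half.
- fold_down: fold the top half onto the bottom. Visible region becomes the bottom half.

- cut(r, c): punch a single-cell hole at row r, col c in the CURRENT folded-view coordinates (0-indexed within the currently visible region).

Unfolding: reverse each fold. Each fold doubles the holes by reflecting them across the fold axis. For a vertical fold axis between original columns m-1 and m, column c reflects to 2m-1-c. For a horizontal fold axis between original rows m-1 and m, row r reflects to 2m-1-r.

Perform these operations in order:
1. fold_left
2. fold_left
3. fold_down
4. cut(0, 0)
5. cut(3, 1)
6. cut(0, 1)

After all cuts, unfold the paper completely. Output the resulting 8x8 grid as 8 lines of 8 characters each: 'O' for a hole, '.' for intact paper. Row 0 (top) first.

Op 1 fold_left: fold axis v@4; visible region now rows[0,8) x cols[0,4) = 8x4
Op 2 fold_left: fold axis v@2; visible region now rows[0,8) x cols[0,2) = 8x2
Op 3 fold_down: fold axis h@4; visible region now rows[4,8) x cols[0,2) = 4x2
Op 4 cut(0, 0): punch at orig (4,0); cuts so far [(4, 0)]; region rows[4,8) x cols[0,2) = 4x2
Op 5 cut(3, 1): punch at orig (7,1); cuts so far [(4, 0), (7, 1)]; region rows[4,8) x cols[0,2) = 4x2
Op 6 cut(0, 1): punch at orig (4,1); cuts so far [(4, 0), (4, 1), (7, 1)]; region rows[4,8) x cols[0,2) = 4x2
Unfold 1 (reflect across h@4): 6 holes -> [(0, 1), (3, 0), (3, 1), (4, 0), (4, 1), (7, 1)]
Unfold 2 (reflect across v@2): 12 holes -> [(0, 1), (0, 2), (3, 0), (3, 1), (3, 2), (3, 3), (4, 0), (4, 1), (4, 2), (4, 3), (7, 1), (7, 2)]
Unfold 3 (reflect across v@4): 24 holes -> [(0, 1), (0, 2), (0, 5), (0, 6), (3, 0), (3, 1), (3, 2), (3, 3), (3, 4), (3, 5), (3, 6), (3, 7), (4, 0), (4, 1), (4, 2), (4, 3), (4, 4), (4, 5), (4, 6), (4, 7), (7, 1), (7, 2), (7, 5), (7, 6)]

Answer: .OO..OO.
........
........
OOOOOOOO
OOOOOOOO
........
........
.OO..OO.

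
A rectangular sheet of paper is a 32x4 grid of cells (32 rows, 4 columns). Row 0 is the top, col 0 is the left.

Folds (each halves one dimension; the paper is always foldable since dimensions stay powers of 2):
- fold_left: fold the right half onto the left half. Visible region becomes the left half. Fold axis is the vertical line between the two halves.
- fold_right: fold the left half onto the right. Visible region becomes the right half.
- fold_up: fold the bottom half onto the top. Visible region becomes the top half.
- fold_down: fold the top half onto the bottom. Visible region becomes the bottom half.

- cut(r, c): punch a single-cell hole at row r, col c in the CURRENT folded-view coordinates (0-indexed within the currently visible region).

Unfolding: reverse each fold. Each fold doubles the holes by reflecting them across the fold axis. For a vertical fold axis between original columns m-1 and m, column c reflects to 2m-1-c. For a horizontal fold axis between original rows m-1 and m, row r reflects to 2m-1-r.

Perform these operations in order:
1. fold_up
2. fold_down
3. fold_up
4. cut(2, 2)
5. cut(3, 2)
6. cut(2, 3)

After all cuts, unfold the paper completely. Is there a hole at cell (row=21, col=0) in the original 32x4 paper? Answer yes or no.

Op 1 fold_up: fold axis h@16; visible region now rows[0,16) x cols[0,4) = 16x4
Op 2 fold_down: fold axis h@8; visible region now rows[8,16) x cols[0,4) = 8x4
Op 3 fold_up: fold axis h@12; visible region now rows[8,12) x cols[0,4) = 4x4
Op 4 cut(2, 2): punch at orig (10,2); cuts so far [(10, 2)]; region rows[8,12) x cols[0,4) = 4x4
Op 5 cut(3, 2): punch at orig (11,2); cuts so far [(10, 2), (11, 2)]; region rows[8,12) x cols[0,4) = 4x4
Op 6 cut(2, 3): punch at orig (10,3); cuts so far [(10, 2), (10, 3), (11, 2)]; region rows[8,12) x cols[0,4) = 4x4
Unfold 1 (reflect across h@12): 6 holes -> [(10, 2), (10, 3), (11, 2), (12, 2), (13, 2), (13, 3)]
Unfold 2 (reflect across h@8): 12 holes -> [(2, 2), (2, 3), (3, 2), (4, 2), (5, 2), (5, 3), (10, 2), (10, 3), (11, 2), (12, 2), (13, 2), (13, 3)]
Unfold 3 (reflect across h@16): 24 holes -> [(2, 2), (2, 3), (3, 2), (4, 2), (5, 2), (5, 3), (10, 2), (10, 3), (11, 2), (12, 2), (13, 2), (13, 3), (18, 2), (18, 3), (19, 2), (20, 2), (21, 2), (21, 3), (26, 2), (26, 3), (27, 2), (28, 2), (29, 2), (29, 3)]
Holes: [(2, 2), (2, 3), (3, 2), (4, 2), (5, 2), (5, 3), (10, 2), (10, 3), (11, 2), (12, 2), (13, 2), (13, 3), (18, 2), (18, 3), (19, 2), (20, 2), (21, 2), (21, 3), (26, 2), (26, 3), (27, 2), (28, 2), (29, 2), (29, 3)]

Answer: no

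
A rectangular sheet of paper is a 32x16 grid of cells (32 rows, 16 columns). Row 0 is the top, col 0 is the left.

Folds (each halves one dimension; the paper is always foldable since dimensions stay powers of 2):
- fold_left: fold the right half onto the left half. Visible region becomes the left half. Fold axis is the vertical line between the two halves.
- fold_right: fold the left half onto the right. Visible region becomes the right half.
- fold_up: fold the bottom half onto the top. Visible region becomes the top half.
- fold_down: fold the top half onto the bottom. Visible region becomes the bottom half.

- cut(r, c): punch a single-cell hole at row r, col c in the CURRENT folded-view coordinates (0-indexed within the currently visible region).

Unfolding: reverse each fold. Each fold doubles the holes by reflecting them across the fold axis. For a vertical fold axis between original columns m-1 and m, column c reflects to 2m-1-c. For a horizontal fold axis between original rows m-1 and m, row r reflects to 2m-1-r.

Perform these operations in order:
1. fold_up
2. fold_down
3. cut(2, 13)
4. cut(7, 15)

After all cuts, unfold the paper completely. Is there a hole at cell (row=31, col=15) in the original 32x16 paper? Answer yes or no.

Op 1 fold_up: fold axis h@16; visible region now rows[0,16) x cols[0,16) = 16x16
Op 2 fold_down: fold axis h@8; visible region now rows[8,16) x cols[0,16) = 8x16
Op 3 cut(2, 13): punch at orig (10,13); cuts so far [(10, 13)]; region rows[8,16) x cols[0,16) = 8x16
Op 4 cut(7, 15): punch at orig (15,15); cuts so far [(10, 13), (15, 15)]; region rows[8,16) x cols[0,16) = 8x16
Unfold 1 (reflect across h@8): 4 holes -> [(0, 15), (5, 13), (10, 13), (15, 15)]
Unfold 2 (reflect across h@16): 8 holes -> [(0, 15), (5, 13), (10, 13), (15, 15), (16, 15), (21, 13), (26, 13), (31, 15)]
Holes: [(0, 15), (5, 13), (10, 13), (15, 15), (16, 15), (21, 13), (26, 13), (31, 15)]

Answer: yes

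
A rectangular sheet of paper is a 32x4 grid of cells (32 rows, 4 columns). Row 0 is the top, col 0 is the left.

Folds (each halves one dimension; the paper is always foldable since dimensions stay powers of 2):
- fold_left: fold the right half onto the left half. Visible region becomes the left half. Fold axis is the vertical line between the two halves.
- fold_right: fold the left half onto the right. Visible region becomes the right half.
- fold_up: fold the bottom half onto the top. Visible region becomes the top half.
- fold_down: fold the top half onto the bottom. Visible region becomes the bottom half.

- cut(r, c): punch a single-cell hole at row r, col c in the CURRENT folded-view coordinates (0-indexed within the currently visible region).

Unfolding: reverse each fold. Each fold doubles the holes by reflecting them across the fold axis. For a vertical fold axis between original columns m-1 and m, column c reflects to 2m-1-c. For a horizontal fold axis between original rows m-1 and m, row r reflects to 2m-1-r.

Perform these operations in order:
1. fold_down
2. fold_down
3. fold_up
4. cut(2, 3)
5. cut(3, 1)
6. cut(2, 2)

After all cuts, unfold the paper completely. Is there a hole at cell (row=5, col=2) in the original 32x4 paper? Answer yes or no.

Answer: yes

Derivation:
Op 1 fold_down: fold axis h@16; visible region now rows[16,32) x cols[0,4) = 16x4
Op 2 fold_down: fold axis h@24; visible region now rows[24,32) x cols[0,4) = 8x4
Op 3 fold_up: fold axis h@28; visible region now rows[24,28) x cols[0,4) = 4x4
Op 4 cut(2, 3): punch at orig (26,3); cuts so far [(26, 3)]; region rows[24,28) x cols[0,4) = 4x4
Op 5 cut(3, 1): punch at orig (27,1); cuts so far [(26, 3), (27, 1)]; region rows[24,28) x cols[0,4) = 4x4
Op 6 cut(2, 2): punch at orig (26,2); cuts so far [(26, 2), (26, 3), (27, 1)]; region rows[24,28) x cols[0,4) = 4x4
Unfold 1 (reflect across h@28): 6 holes -> [(26, 2), (26, 3), (27, 1), (28, 1), (29, 2), (29, 3)]
Unfold 2 (reflect across h@24): 12 holes -> [(18, 2), (18, 3), (19, 1), (20, 1), (21, 2), (21, 3), (26, 2), (26, 3), (27, 1), (28, 1), (29, 2), (29, 3)]
Unfold 3 (reflect across h@16): 24 holes -> [(2, 2), (2, 3), (3, 1), (4, 1), (5, 2), (5, 3), (10, 2), (10, 3), (11, 1), (12, 1), (13, 2), (13, 3), (18, 2), (18, 3), (19, 1), (20, 1), (21, 2), (21, 3), (26, 2), (26, 3), (27, 1), (28, 1), (29, 2), (29, 3)]
Holes: [(2, 2), (2, 3), (3, 1), (4, 1), (5, 2), (5, 3), (10, 2), (10, 3), (11, 1), (12, 1), (13, 2), (13, 3), (18, 2), (18, 3), (19, 1), (20, 1), (21, 2), (21, 3), (26, 2), (26, 3), (27, 1), (28, 1), (29, 2), (29, 3)]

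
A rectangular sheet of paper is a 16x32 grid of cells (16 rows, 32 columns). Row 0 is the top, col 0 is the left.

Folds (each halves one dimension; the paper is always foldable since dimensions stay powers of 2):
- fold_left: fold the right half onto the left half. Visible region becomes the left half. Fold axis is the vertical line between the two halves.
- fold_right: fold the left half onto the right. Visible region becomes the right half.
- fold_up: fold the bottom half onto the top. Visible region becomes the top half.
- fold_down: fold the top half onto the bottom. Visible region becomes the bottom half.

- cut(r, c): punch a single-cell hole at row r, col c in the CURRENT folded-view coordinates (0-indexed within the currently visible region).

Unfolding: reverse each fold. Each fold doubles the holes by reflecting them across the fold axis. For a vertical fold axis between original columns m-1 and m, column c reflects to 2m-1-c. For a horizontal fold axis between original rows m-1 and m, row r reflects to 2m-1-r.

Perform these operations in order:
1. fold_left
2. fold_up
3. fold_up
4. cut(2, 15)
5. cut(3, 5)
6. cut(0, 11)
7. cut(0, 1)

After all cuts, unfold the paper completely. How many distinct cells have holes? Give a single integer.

Answer: 32

Derivation:
Op 1 fold_left: fold axis v@16; visible region now rows[0,16) x cols[0,16) = 16x16
Op 2 fold_up: fold axis h@8; visible region now rows[0,8) x cols[0,16) = 8x16
Op 3 fold_up: fold axis h@4; visible region now rows[0,4) x cols[0,16) = 4x16
Op 4 cut(2, 15): punch at orig (2,15); cuts so far [(2, 15)]; region rows[0,4) x cols[0,16) = 4x16
Op 5 cut(3, 5): punch at orig (3,5); cuts so far [(2, 15), (3, 5)]; region rows[0,4) x cols[0,16) = 4x16
Op 6 cut(0, 11): punch at orig (0,11); cuts so far [(0, 11), (2, 15), (3, 5)]; region rows[0,4) x cols[0,16) = 4x16
Op 7 cut(0, 1): punch at orig (0,1); cuts so far [(0, 1), (0, 11), (2, 15), (3, 5)]; region rows[0,4) x cols[0,16) = 4x16
Unfold 1 (reflect across h@4): 8 holes -> [(0, 1), (0, 11), (2, 15), (3, 5), (4, 5), (5, 15), (7, 1), (7, 11)]
Unfold 2 (reflect across h@8): 16 holes -> [(0, 1), (0, 11), (2, 15), (3, 5), (4, 5), (5, 15), (7, 1), (7, 11), (8, 1), (8, 11), (10, 15), (11, 5), (12, 5), (13, 15), (15, 1), (15, 11)]
Unfold 3 (reflect across v@16): 32 holes -> [(0, 1), (0, 11), (0, 20), (0, 30), (2, 15), (2, 16), (3, 5), (3, 26), (4, 5), (4, 26), (5, 15), (5, 16), (7, 1), (7, 11), (7, 20), (7, 30), (8, 1), (8, 11), (8, 20), (8, 30), (10, 15), (10, 16), (11, 5), (11, 26), (12, 5), (12, 26), (13, 15), (13, 16), (15, 1), (15, 11), (15, 20), (15, 30)]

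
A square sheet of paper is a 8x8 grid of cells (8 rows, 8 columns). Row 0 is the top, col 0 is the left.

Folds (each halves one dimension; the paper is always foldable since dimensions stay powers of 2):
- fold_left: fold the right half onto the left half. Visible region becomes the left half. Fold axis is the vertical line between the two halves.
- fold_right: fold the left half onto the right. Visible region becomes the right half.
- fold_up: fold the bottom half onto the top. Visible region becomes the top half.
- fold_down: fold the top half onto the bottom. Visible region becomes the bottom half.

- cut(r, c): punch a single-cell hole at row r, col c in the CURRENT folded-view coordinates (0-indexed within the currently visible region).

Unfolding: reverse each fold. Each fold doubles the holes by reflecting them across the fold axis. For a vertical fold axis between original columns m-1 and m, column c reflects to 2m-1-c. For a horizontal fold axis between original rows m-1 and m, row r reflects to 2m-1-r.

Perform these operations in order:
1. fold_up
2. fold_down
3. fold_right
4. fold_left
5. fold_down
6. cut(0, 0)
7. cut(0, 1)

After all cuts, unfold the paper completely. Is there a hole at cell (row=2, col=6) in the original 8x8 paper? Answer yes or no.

Op 1 fold_up: fold axis h@4; visible region now rows[0,4) x cols[0,8) = 4x8
Op 2 fold_down: fold axis h@2; visible region now rows[2,4) x cols[0,8) = 2x8
Op 3 fold_right: fold axis v@4; visible region now rows[2,4) x cols[4,8) = 2x4
Op 4 fold_left: fold axis v@6; visible region now rows[2,4) x cols[4,6) = 2x2
Op 5 fold_down: fold axis h@3; visible region now rows[3,4) x cols[4,6) = 1x2
Op 6 cut(0, 0): punch at orig (3,4); cuts so far [(3, 4)]; region rows[3,4) x cols[4,6) = 1x2
Op 7 cut(0, 1): punch at orig (3,5); cuts so far [(3, 4), (3, 5)]; region rows[3,4) x cols[4,6) = 1x2
Unfold 1 (reflect across h@3): 4 holes -> [(2, 4), (2, 5), (3, 4), (3, 5)]
Unfold 2 (reflect across v@6): 8 holes -> [(2, 4), (2, 5), (2, 6), (2, 7), (3, 4), (3, 5), (3, 6), (3, 7)]
Unfold 3 (reflect across v@4): 16 holes -> [(2, 0), (2, 1), (2, 2), (2, 3), (2, 4), (2, 5), (2, 6), (2, 7), (3, 0), (3, 1), (3, 2), (3, 3), (3, 4), (3, 5), (3, 6), (3, 7)]
Unfold 4 (reflect across h@2): 32 holes -> [(0, 0), (0, 1), (0, 2), (0, 3), (0, 4), (0, 5), (0, 6), (0, 7), (1, 0), (1, 1), (1, 2), (1, 3), (1, 4), (1, 5), (1, 6), (1, 7), (2, 0), (2, 1), (2, 2), (2, 3), (2, 4), (2, 5), (2, 6), (2, 7), (3, 0), (3, 1), (3, 2), (3, 3), (3, 4), (3, 5), (3, 6), (3, 7)]
Unfold 5 (reflect across h@4): 64 holes -> [(0, 0), (0, 1), (0, 2), (0, 3), (0, 4), (0, 5), (0, 6), (0, 7), (1, 0), (1, 1), (1, 2), (1, 3), (1, 4), (1, 5), (1, 6), (1, 7), (2, 0), (2, 1), (2, 2), (2, 3), (2, 4), (2, 5), (2, 6), (2, 7), (3, 0), (3, 1), (3, 2), (3, 3), (3, 4), (3, 5), (3, 6), (3, 7), (4, 0), (4, 1), (4, 2), (4, 3), (4, 4), (4, 5), (4, 6), (4, 7), (5, 0), (5, 1), (5, 2), (5, 3), (5, 4), (5, 5), (5, 6), (5, 7), (6, 0), (6, 1), (6, 2), (6, 3), (6, 4), (6, 5), (6, 6), (6, 7), (7, 0), (7, 1), (7, 2), (7, 3), (7, 4), (7, 5), (7, 6), (7, 7)]
Holes: [(0, 0), (0, 1), (0, 2), (0, 3), (0, 4), (0, 5), (0, 6), (0, 7), (1, 0), (1, 1), (1, 2), (1, 3), (1, 4), (1, 5), (1, 6), (1, 7), (2, 0), (2, 1), (2, 2), (2, 3), (2, 4), (2, 5), (2, 6), (2, 7), (3, 0), (3, 1), (3, 2), (3, 3), (3, 4), (3, 5), (3, 6), (3, 7), (4, 0), (4, 1), (4, 2), (4, 3), (4, 4), (4, 5), (4, 6), (4, 7), (5, 0), (5, 1), (5, 2), (5, 3), (5, 4), (5, 5), (5, 6), (5, 7), (6, 0), (6, 1), (6, 2), (6, 3), (6, 4), (6, 5), (6, 6), (6, 7), (7, 0), (7, 1), (7, 2), (7, 3), (7, 4), (7, 5), (7, 6), (7, 7)]

Answer: yes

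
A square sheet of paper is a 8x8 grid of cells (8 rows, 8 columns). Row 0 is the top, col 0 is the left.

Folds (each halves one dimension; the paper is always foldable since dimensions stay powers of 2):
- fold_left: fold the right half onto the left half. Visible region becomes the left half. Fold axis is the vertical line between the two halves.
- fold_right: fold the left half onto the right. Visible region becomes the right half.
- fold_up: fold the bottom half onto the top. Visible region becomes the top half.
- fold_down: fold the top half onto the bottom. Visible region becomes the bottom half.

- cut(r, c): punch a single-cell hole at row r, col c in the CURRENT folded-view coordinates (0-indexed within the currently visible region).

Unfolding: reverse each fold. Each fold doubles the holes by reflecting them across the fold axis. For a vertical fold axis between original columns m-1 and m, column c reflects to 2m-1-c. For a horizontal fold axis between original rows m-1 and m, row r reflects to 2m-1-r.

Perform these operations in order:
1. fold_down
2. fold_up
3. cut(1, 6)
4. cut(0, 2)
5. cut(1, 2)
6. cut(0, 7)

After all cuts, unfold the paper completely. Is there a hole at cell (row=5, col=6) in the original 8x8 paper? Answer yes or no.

Answer: yes

Derivation:
Op 1 fold_down: fold axis h@4; visible region now rows[4,8) x cols[0,8) = 4x8
Op 2 fold_up: fold axis h@6; visible region now rows[4,6) x cols[0,8) = 2x8
Op 3 cut(1, 6): punch at orig (5,6); cuts so far [(5, 6)]; region rows[4,6) x cols[0,8) = 2x8
Op 4 cut(0, 2): punch at orig (4,2); cuts so far [(4, 2), (5, 6)]; region rows[4,6) x cols[0,8) = 2x8
Op 5 cut(1, 2): punch at orig (5,2); cuts so far [(4, 2), (5, 2), (5, 6)]; region rows[4,6) x cols[0,8) = 2x8
Op 6 cut(0, 7): punch at orig (4,7); cuts so far [(4, 2), (4, 7), (5, 2), (5, 6)]; region rows[4,6) x cols[0,8) = 2x8
Unfold 1 (reflect across h@6): 8 holes -> [(4, 2), (4, 7), (5, 2), (5, 6), (6, 2), (6, 6), (7, 2), (7, 7)]
Unfold 2 (reflect across h@4): 16 holes -> [(0, 2), (0, 7), (1, 2), (1, 6), (2, 2), (2, 6), (3, 2), (3, 7), (4, 2), (4, 7), (5, 2), (5, 6), (6, 2), (6, 6), (7, 2), (7, 7)]
Holes: [(0, 2), (0, 7), (1, 2), (1, 6), (2, 2), (2, 6), (3, 2), (3, 7), (4, 2), (4, 7), (5, 2), (5, 6), (6, 2), (6, 6), (7, 2), (7, 7)]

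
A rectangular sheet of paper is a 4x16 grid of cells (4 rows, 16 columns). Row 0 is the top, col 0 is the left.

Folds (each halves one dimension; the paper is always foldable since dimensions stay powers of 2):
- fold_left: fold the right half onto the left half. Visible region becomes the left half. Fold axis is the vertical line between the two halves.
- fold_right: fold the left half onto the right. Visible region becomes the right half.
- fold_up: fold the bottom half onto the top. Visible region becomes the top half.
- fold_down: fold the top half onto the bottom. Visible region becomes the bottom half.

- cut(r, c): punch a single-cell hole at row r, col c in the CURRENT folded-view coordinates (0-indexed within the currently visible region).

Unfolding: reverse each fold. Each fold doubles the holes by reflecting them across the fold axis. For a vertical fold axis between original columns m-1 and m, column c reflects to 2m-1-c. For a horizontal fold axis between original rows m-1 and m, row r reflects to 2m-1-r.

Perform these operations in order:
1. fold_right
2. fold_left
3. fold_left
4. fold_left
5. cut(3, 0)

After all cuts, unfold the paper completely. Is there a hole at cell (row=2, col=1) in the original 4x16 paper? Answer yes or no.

Answer: no

Derivation:
Op 1 fold_right: fold axis v@8; visible region now rows[0,4) x cols[8,16) = 4x8
Op 2 fold_left: fold axis v@12; visible region now rows[0,4) x cols[8,12) = 4x4
Op 3 fold_left: fold axis v@10; visible region now rows[0,4) x cols[8,10) = 4x2
Op 4 fold_left: fold axis v@9; visible region now rows[0,4) x cols[8,9) = 4x1
Op 5 cut(3, 0): punch at orig (3,8); cuts so far [(3, 8)]; region rows[0,4) x cols[8,9) = 4x1
Unfold 1 (reflect across v@9): 2 holes -> [(3, 8), (3, 9)]
Unfold 2 (reflect across v@10): 4 holes -> [(3, 8), (3, 9), (3, 10), (3, 11)]
Unfold 3 (reflect across v@12): 8 holes -> [(3, 8), (3, 9), (3, 10), (3, 11), (3, 12), (3, 13), (3, 14), (3, 15)]
Unfold 4 (reflect across v@8): 16 holes -> [(3, 0), (3, 1), (3, 2), (3, 3), (3, 4), (3, 5), (3, 6), (3, 7), (3, 8), (3, 9), (3, 10), (3, 11), (3, 12), (3, 13), (3, 14), (3, 15)]
Holes: [(3, 0), (3, 1), (3, 2), (3, 3), (3, 4), (3, 5), (3, 6), (3, 7), (3, 8), (3, 9), (3, 10), (3, 11), (3, 12), (3, 13), (3, 14), (3, 15)]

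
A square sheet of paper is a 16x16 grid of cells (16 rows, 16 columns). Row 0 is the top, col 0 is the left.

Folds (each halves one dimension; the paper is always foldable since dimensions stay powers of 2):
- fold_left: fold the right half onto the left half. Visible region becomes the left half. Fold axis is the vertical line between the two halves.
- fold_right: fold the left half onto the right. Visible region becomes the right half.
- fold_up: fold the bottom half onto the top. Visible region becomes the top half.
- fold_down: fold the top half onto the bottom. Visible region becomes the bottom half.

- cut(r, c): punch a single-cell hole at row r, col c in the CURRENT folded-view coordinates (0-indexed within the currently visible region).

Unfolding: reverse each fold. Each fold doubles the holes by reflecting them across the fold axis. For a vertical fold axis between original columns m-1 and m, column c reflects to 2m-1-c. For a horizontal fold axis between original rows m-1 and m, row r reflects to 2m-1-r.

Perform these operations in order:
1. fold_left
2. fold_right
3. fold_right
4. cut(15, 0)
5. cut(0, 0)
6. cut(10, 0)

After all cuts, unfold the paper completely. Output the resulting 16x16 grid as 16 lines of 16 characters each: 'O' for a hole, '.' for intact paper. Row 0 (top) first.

Answer: .OO..OO..OO..OO.
................
................
................
................
................
................
................
................
................
.OO..OO..OO..OO.
................
................
................
................
.OO..OO..OO..OO.

Derivation:
Op 1 fold_left: fold axis v@8; visible region now rows[0,16) x cols[0,8) = 16x8
Op 2 fold_right: fold axis v@4; visible region now rows[0,16) x cols[4,8) = 16x4
Op 3 fold_right: fold axis v@6; visible region now rows[0,16) x cols[6,8) = 16x2
Op 4 cut(15, 0): punch at orig (15,6); cuts so far [(15, 6)]; region rows[0,16) x cols[6,8) = 16x2
Op 5 cut(0, 0): punch at orig (0,6); cuts so far [(0, 6), (15, 6)]; region rows[0,16) x cols[6,8) = 16x2
Op 6 cut(10, 0): punch at orig (10,6); cuts so far [(0, 6), (10, 6), (15, 6)]; region rows[0,16) x cols[6,8) = 16x2
Unfold 1 (reflect across v@6): 6 holes -> [(0, 5), (0, 6), (10, 5), (10, 6), (15, 5), (15, 6)]
Unfold 2 (reflect across v@4): 12 holes -> [(0, 1), (0, 2), (0, 5), (0, 6), (10, 1), (10, 2), (10, 5), (10, 6), (15, 1), (15, 2), (15, 5), (15, 6)]
Unfold 3 (reflect across v@8): 24 holes -> [(0, 1), (0, 2), (0, 5), (0, 6), (0, 9), (0, 10), (0, 13), (0, 14), (10, 1), (10, 2), (10, 5), (10, 6), (10, 9), (10, 10), (10, 13), (10, 14), (15, 1), (15, 2), (15, 5), (15, 6), (15, 9), (15, 10), (15, 13), (15, 14)]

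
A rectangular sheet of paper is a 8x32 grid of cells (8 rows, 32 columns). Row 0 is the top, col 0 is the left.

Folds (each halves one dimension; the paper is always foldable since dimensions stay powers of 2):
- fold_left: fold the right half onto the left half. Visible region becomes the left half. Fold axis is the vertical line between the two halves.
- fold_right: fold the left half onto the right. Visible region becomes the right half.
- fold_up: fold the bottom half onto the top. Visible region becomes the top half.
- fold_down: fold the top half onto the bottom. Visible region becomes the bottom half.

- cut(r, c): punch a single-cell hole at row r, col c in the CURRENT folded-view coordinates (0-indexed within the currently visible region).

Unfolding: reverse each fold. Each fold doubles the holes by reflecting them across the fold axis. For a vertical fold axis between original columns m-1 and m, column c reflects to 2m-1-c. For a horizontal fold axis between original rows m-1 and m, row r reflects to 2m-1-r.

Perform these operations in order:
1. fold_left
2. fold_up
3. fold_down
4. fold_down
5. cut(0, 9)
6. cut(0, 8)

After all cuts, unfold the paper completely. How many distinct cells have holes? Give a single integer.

Answer: 32

Derivation:
Op 1 fold_left: fold axis v@16; visible region now rows[0,8) x cols[0,16) = 8x16
Op 2 fold_up: fold axis h@4; visible region now rows[0,4) x cols[0,16) = 4x16
Op 3 fold_down: fold axis h@2; visible region now rows[2,4) x cols[0,16) = 2x16
Op 4 fold_down: fold axis h@3; visible region now rows[3,4) x cols[0,16) = 1x16
Op 5 cut(0, 9): punch at orig (3,9); cuts so far [(3, 9)]; region rows[3,4) x cols[0,16) = 1x16
Op 6 cut(0, 8): punch at orig (3,8); cuts so far [(3, 8), (3, 9)]; region rows[3,4) x cols[0,16) = 1x16
Unfold 1 (reflect across h@3): 4 holes -> [(2, 8), (2, 9), (3, 8), (3, 9)]
Unfold 2 (reflect across h@2): 8 holes -> [(0, 8), (0, 9), (1, 8), (1, 9), (2, 8), (2, 9), (3, 8), (3, 9)]
Unfold 3 (reflect across h@4): 16 holes -> [(0, 8), (0, 9), (1, 8), (1, 9), (2, 8), (2, 9), (3, 8), (3, 9), (4, 8), (4, 9), (5, 8), (5, 9), (6, 8), (6, 9), (7, 8), (7, 9)]
Unfold 4 (reflect across v@16): 32 holes -> [(0, 8), (0, 9), (0, 22), (0, 23), (1, 8), (1, 9), (1, 22), (1, 23), (2, 8), (2, 9), (2, 22), (2, 23), (3, 8), (3, 9), (3, 22), (3, 23), (4, 8), (4, 9), (4, 22), (4, 23), (5, 8), (5, 9), (5, 22), (5, 23), (6, 8), (6, 9), (6, 22), (6, 23), (7, 8), (7, 9), (7, 22), (7, 23)]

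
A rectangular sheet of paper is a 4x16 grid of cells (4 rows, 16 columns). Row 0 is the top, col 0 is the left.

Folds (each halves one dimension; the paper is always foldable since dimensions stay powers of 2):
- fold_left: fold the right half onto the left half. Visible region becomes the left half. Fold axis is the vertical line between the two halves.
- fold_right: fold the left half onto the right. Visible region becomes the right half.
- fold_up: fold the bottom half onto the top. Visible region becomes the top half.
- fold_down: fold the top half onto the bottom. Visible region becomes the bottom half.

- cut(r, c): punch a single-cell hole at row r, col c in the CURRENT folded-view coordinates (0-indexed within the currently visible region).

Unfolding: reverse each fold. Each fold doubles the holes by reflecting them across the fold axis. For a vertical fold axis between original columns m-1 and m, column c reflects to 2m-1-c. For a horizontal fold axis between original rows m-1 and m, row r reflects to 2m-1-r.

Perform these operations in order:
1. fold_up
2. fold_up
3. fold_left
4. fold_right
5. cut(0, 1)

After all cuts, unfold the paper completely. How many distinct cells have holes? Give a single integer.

Answer: 16

Derivation:
Op 1 fold_up: fold axis h@2; visible region now rows[0,2) x cols[0,16) = 2x16
Op 2 fold_up: fold axis h@1; visible region now rows[0,1) x cols[0,16) = 1x16
Op 3 fold_left: fold axis v@8; visible region now rows[0,1) x cols[0,8) = 1x8
Op 4 fold_right: fold axis v@4; visible region now rows[0,1) x cols[4,8) = 1x4
Op 5 cut(0, 1): punch at orig (0,5); cuts so far [(0, 5)]; region rows[0,1) x cols[4,8) = 1x4
Unfold 1 (reflect across v@4): 2 holes -> [(0, 2), (0, 5)]
Unfold 2 (reflect across v@8): 4 holes -> [(0, 2), (0, 5), (0, 10), (0, 13)]
Unfold 3 (reflect across h@1): 8 holes -> [(0, 2), (0, 5), (0, 10), (0, 13), (1, 2), (1, 5), (1, 10), (1, 13)]
Unfold 4 (reflect across h@2): 16 holes -> [(0, 2), (0, 5), (0, 10), (0, 13), (1, 2), (1, 5), (1, 10), (1, 13), (2, 2), (2, 5), (2, 10), (2, 13), (3, 2), (3, 5), (3, 10), (3, 13)]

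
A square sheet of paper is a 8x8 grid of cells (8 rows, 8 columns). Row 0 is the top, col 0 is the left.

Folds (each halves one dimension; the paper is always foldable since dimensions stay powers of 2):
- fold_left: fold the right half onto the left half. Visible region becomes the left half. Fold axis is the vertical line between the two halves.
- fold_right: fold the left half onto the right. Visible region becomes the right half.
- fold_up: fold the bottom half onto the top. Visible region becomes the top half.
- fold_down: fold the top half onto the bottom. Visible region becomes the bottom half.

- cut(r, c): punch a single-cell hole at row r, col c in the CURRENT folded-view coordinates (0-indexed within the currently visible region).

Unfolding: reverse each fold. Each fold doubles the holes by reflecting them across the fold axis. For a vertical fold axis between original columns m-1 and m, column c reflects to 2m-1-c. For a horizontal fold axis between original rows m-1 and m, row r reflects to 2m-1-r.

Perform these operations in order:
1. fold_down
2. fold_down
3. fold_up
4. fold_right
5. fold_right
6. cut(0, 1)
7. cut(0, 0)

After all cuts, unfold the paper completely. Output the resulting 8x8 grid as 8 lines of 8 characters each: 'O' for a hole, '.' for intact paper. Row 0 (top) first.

Answer: OOOOOOOO
OOOOOOOO
OOOOOOOO
OOOOOOOO
OOOOOOOO
OOOOOOOO
OOOOOOOO
OOOOOOOO

Derivation:
Op 1 fold_down: fold axis h@4; visible region now rows[4,8) x cols[0,8) = 4x8
Op 2 fold_down: fold axis h@6; visible region now rows[6,8) x cols[0,8) = 2x8
Op 3 fold_up: fold axis h@7; visible region now rows[6,7) x cols[0,8) = 1x8
Op 4 fold_right: fold axis v@4; visible region now rows[6,7) x cols[4,8) = 1x4
Op 5 fold_right: fold axis v@6; visible region now rows[6,7) x cols[6,8) = 1x2
Op 6 cut(0, 1): punch at orig (6,7); cuts so far [(6, 7)]; region rows[6,7) x cols[6,8) = 1x2
Op 7 cut(0, 0): punch at orig (6,6); cuts so far [(6, 6), (6, 7)]; region rows[6,7) x cols[6,8) = 1x2
Unfold 1 (reflect across v@6): 4 holes -> [(6, 4), (6, 5), (6, 6), (6, 7)]
Unfold 2 (reflect across v@4): 8 holes -> [(6, 0), (6, 1), (6, 2), (6, 3), (6, 4), (6, 5), (6, 6), (6, 7)]
Unfold 3 (reflect across h@7): 16 holes -> [(6, 0), (6, 1), (6, 2), (6, 3), (6, 4), (6, 5), (6, 6), (6, 7), (7, 0), (7, 1), (7, 2), (7, 3), (7, 4), (7, 5), (7, 6), (7, 7)]
Unfold 4 (reflect across h@6): 32 holes -> [(4, 0), (4, 1), (4, 2), (4, 3), (4, 4), (4, 5), (4, 6), (4, 7), (5, 0), (5, 1), (5, 2), (5, 3), (5, 4), (5, 5), (5, 6), (5, 7), (6, 0), (6, 1), (6, 2), (6, 3), (6, 4), (6, 5), (6, 6), (6, 7), (7, 0), (7, 1), (7, 2), (7, 3), (7, 4), (7, 5), (7, 6), (7, 7)]
Unfold 5 (reflect across h@4): 64 holes -> [(0, 0), (0, 1), (0, 2), (0, 3), (0, 4), (0, 5), (0, 6), (0, 7), (1, 0), (1, 1), (1, 2), (1, 3), (1, 4), (1, 5), (1, 6), (1, 7), (2, 0), (2, 1), (2, 2), (2, 3), (2, 4), (2, 5), (2, 6), (2, 7), (3, 0), (3, 1), (3, 2), (3, 3), (3, 4), (3, 5), (3, 6), (3, 7), (4, 0), (4, 1), (4, 2), (4, 3), (4, 4), (4, 5), (4, 6), (4, 7), (5, 0), (5, 1), (5, 2), (5, 3), (5, 4), (5, 5), (5, 6), (5, 7), (6, 0), (6, 1), (6, 2), (6, 3), (6, 4), (6, 5), (6, 6), (6, 7), (7, 0), (7, 1), (7, 2), (7, 3), (7, 4), (7, 5), (7, 6), (7, 7)]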